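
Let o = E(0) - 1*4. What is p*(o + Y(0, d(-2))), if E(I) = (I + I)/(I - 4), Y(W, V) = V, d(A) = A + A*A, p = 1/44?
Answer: -1/22 ≈ -0.045455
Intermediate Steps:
p = 1/44 ≈ 0.022727
d(A) = A + A²
E(I) = 2*I/(-4 + I) (E(I) = (2*I)/(-4 + I) = 2*I/(-4 + I))
o = -4 (o = 2*0/(-4 + 0) - 1*4 = 2*0/(-4) - 4 = 2*0*(-¼) - 4 = 0 - 4 = -4)
p*(o + Y(0, d(-2))) = (-4 - 2*(1 - 2))/44 = (-4 - 2*(-1))/44 = (-4 + 2)/44 = (1/44)*(-2) = -1/22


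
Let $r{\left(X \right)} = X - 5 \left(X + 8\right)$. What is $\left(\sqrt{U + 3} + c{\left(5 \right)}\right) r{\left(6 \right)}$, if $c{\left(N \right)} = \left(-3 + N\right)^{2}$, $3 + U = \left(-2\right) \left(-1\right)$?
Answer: $-256 - 64 \sqrt{2} \approx -346.51$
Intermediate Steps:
$U = -1$ ($U = -3 - -2 = -3 + 2 = -1$)
$r{\left(X \right)} = -40 - 4 X$ ($r{\left(X \right)} = X - 5 \left(8 + X\right) = X - \left(40 + 5 X\right) = -40 - 4 X$)
$\left(\sqrt{U + 3} + c{\left(5 \right)}\right) r{\left(6 \right)} = \left(\sqrt{-1 + 3} + \left(-3 + 5\right)^{2}\right) \left(-40 - 24\right) = \left(\sqrt{2} + 2^{2}\right) \left(-40 - 24\right) = \left(\sqrt{2} + 4\right) \left(-64\right) = \left(4 + \sqrt{2}\right) \left(-64\right) = -256 - 64 \sqrt{2}$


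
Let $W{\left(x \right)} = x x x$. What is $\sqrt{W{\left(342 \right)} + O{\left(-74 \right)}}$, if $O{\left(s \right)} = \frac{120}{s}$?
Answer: $\frac{2 \sqrt{13690577163}}{37} \approx 6324.7$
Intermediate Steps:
$W{\left(x \right)} = x^{3}$ ($W{\left(x \right)} = x^{2} x = x^{3}$)
$\sqrt{W{\left(342 \right)} + O{\left(-74 \right)}} = \sqrt{342^{3} + \frac{120}{-74}} = \sqrt{40001688 + 120 \left(- \frac{1}{74}\right)} = \sqrt{40001688 - \frac{60}{37}} = \sqrt{\frac{1480062396}{37}} = \frac{2 \sqrt{13690577163}}{37}$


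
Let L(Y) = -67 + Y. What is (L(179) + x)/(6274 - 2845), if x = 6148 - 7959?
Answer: -1699/3429 ≈ -0.49548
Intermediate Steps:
x = -1811
(L(179) + x)/(6274 - 2845) = ((-67 + 179) - 1811)/(6274 - 2845) = (112 - 1811)/3429 = -1699*1/3429 = -1699/3429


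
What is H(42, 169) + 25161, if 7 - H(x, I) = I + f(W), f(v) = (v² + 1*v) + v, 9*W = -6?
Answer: 224999/9 ≈ 25000.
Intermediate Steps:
W = -⅔ (W = (⅑)*(-6) = -⅔ ≈ -0.66667)
f(v) = v² + 2*v (f(v) = (v² + v) + v = (v + v²) + v = v² + 2*v)
H(x, I) = 71/9 - I (H(x, I) = 7 - (I - 2*(2 - ⅔)/3) = 7 - (I - ⅔*4/3) = 7 - (I - 8/9) = 7 - (-8/9 + I) = 7 + (8/9 - I) = 71/9 - I)
H(42, 169) + 25161 = (71/9 - 1*169) + 25161 = (71/9 - 169) + 25161 = -1450/9 + 25161 = 224999/9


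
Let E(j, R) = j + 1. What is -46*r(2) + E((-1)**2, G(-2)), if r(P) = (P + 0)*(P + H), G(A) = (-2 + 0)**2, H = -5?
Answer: 278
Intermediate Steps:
G(A) = 4 (G(A) = (-2)**2 = 4)
r(P) = P*(-5 + P) (r(P) = (P + 0)*(P - 5) = P*(-5 + P))
E(j, R) = 1 + j
-46*r(2) + E((-1)**2, G(-2)) = -92*(-5 + 2) + (1 + (-1)**2) = -92*(-3) + (1 + 1) = -46*(-6) + 2 = 276 + 2 = 278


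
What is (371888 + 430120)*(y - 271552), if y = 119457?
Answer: -121981406760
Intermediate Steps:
(371888 + 430120)*(y - 271552) = (371888 + 430120)*(119457 - 271552) = 802008*(-152095) = -121981406760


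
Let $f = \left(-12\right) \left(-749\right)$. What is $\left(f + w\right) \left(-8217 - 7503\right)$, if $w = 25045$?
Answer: $-534998760$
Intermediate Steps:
$f = 8988$
$\left(f + w\right) \left(-8217 - 7503\right) = \left(8988 + 25045\right) \left(-8217 - 7503\right) = 34033 \left(-15720\right) = -534998760$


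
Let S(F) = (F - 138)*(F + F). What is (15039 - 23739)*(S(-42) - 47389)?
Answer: 280740300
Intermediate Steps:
S(F) = 2*F*(-138 + F) (S(F) = (-138 + F)*(2*F) = 2*F*(-138 + F))
(15039 - 23739)*(S(-42) - 47389) = (15039 - 23739)*(2*(-42)*(-138 - 42) - 47389) = -8700*(2*(-42)*(-180) - 47389) = -8700*(15120 - 47389) = -8700*(-32269) = 280740300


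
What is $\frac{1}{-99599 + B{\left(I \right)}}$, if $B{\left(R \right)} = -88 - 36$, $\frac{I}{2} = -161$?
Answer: $- \frac{1}{99723} \approx -1.0028 \cdot 10^{-5}$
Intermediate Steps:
$I = -322$ ($I = 2 \left(-161\right) = -322$)
$B{\left(R \right)} = -124$ ($B{\left(R \right)} = -88 - 36 = -124$)
$\frac{1}{-99599 + B{\left(I \right)}} = \frac{1}{-99599 - 124} = \frac{1}{-99723} = - \frac{1}{99723}$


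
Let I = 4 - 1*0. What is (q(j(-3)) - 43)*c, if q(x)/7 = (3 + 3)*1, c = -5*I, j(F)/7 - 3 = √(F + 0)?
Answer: 20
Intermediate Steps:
I = 4 (I = 4 + 0 = 4)
j(F) = 21 + 7*√F (j(F) = 21 + 7*√(F + 0) = 21 + 7*√F)
c = -20 (c = -5*4 = -20)
q(x) = 42 (q(x) = 7*((3 + 3)*1) = 7*(6*1) = 7*6 = 42)
(q(j(-3)) - 43)*c = (42 - 43)*(-20) = -1*(-20) = 20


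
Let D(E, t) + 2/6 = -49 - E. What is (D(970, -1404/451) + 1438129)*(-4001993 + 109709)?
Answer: -5593638961812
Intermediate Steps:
D(E, t) = -148/3 - E (D(E, t) = -1/3 + (-49 - E) = -148/3 - E)
(D(970, -1404/451) + 1438129)*(-4001993 + 109709) = ((-148/3 - 1*970) + 1438129)*(-4001993 + 109709) = ((-148/3 - 970) + 1438129)*(-3892284) = (-3058/3 + 1438129)*(-3892284) = (4311329/3)*(-3892284) = -5593638961812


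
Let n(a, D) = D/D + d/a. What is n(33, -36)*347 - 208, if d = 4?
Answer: 5975/33 ≈ 181.06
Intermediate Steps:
n(a, D) = 1 + 4/a (n(a, D) = D/D + 4/a = 1 + 4/a)
n(33, -36)*347 - 208 = ((4 + 33)/33)*347 - 208 = ((1/33)*37)*347 - 208 = (37/33)*347 - 208 = 12839/33 - 208 = 5975/33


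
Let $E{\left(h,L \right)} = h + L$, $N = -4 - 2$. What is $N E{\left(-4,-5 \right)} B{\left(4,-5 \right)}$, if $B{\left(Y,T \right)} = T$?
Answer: $-270$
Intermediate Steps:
$N = -6$
$E{\left(h,L \right)} = L + h$
$N E{\left(-4,-5 \right)} B{\left(4,-5 \right)} = - 6 \left(-5 - 4\right) \left(-5\right) = \left(-6\right) \left(-9\right) \left(-5\right) = 54 \left(-5\right) = -270$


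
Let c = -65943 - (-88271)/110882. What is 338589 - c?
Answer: 44855228953/110882 ≈ 4.0453e+5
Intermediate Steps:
c = -7311803455/110882 (c = -65943 - (-88271)/110882 = -65943 - 1*(-88271/110882) = -65943 + 88271/110882 = -7311803455/110882 ≈ -65942.)
338589 - c = 338589 - 1*(-7311803455/110882) = 338589 + 7311803455/110882 = 44855228953/110882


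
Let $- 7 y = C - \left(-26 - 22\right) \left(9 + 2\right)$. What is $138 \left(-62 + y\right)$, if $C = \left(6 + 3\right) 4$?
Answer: $- \frac{137724}{7} \approx -19675.0$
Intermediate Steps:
$C = 36$ ($C = 9 \cdot 4 = 36$)
$y = - \frac{564}{7}$ ($y = - \frac{36 - \left(-26 - 22\right) \left(9 + 2\right)}{7} = - \frac{36 - \left(-48\right) 11}{7} = - \frac{36 - -528}{7} = - \frac{36 + 528}{7} = \left(- \frac{1}{7}\right) 564 = - \frac{564}{7} \approx -80.571$)
$138 \left(-62 + y\right) = 138 \left(-62 - \frac{564}{7}\right) = 138 \left(- \frac{998}{7}\right) = - \frac{137724}{7}$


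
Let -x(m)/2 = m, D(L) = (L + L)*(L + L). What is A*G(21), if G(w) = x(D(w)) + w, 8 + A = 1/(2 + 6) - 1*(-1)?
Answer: 192885/8 ≈ 24111.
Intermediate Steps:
D(L) = 4*L² (D(L) = (2*L)*(2*L) = 4*L²)
x(m) = -2*m
A = -55/8 (A = -8 + (1/(2 + 6) - 1*(-1)) = -8 + (1/8 + 1) = -8 + (⅛ + 1) = -8 + 9/8 = -55/8 ≈ -6.8750)
G(w) = w - 8*w² (G(w) = -8*w² + w = w - 8*w²)
A*G(21) = -1155*(1 - 8*21)/8 = -1155*(1 - 168)/8 = -1155*(-167)/8 = -55/8*(-3507) = 192885/8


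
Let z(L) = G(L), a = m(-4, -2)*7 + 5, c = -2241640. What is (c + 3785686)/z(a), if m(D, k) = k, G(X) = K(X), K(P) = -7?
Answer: -220578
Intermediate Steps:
G(X) = -7
a = -9 (a = -2*7 + 5 = -14 + 5 = -9)
z(L) = -7
(c + 3785686)/z(a) = (-2241640 + 3785686)/(-7) = 1544046*(-⅐) = -220578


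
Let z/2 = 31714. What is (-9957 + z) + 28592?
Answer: 82063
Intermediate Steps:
z = 63428 (z = 2*31714 = 63428)
(-9957 + z) + 28592 = (-9957 + 63428) + 28592 = 53471 + 28592 = 82063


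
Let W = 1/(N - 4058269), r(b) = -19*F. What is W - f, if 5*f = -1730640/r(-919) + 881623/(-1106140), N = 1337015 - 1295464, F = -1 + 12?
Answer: -3844292086694573237/2321494904351700 ≈ -1656.0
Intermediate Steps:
F = 11
r(b) = -209 (r(b) = -19*11 = -209)
N = 41551
f = 1914145870393/1155916300 (f = (-1730640/(-209) + 881623/(-1106140))/5 = (-1730640*(-1/209) + 881623*(-1/1106140))/5 = (1730640/209 - 881623/1106140)/5 = (1/5)*(1914145870393/231183260) = 1914145870393/1155916300 ≈ 1656.0)
W = -1/4016718 (W = 1/(41551 - 4058269) = 1/(-4016718) = -1/4016718 ≈ -2.4896e-7)
W - f = -1/4016718 - 1*1914145870393/1155916300 = -1/4016718 - 1914145870393/1155916300 = -3844292086694573237/2321494904351700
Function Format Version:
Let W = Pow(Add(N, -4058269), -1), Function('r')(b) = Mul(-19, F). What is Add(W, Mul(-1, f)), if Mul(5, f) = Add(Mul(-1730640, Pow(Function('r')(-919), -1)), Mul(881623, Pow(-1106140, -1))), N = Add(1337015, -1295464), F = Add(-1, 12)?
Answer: Rational(-3844292086694573237, 2321494904351700) ≈ -1656.0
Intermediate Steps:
F = 11
Function('r')(b) = -209 (Function('r')(b) = Mul(-19, 11) = -209)
N = 41551
f = Rational(1914145870393, 1155916300) (f = Mul(Rational(1, 5), Add(Mul(-1730640, Pow(-209, -1)), Mul(881623, Pow(-1106140, -1)))) = Mul(Rational(1, 5), Add(Mul(-1730640, Rational(-1, 209)), Mul(881623, Rational(-1, 1106140)))) = Mul(Rational(1, 5), Add(Rational(1730640, 209), Rational(-881623, 1106140))) = Mul(Rational(1, 5), Rational(1914145870393, 231183260)) = Rational(1914145870393, 1155916300) ≈ 1656.0)
W = Rational(-1, 4016718) (W = Pow(Add(41551, -4058269), -1) = Pow(-4016718, -1) = Rational(-1, 4016718) ≈ -2.4896e-7)
Add(W, Mul(-1, f)) = Add(Rational(-1, 4016718), Mul(-1, Rational(1914145870393, 1155916300))) = Add(Rational(-1, 4016718), Rational(-1914145870393, 1155916300)) = Rational(-3844292086694573237, 2321494904351700)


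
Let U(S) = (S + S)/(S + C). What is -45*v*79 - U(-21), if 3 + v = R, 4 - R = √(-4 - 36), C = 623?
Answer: -152862/43 + 7110*I*√10 ≈ -3554.9 + 22484.0*I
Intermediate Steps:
R = 4 - 2*I*√10 (R = 4 - √(-4 - 36) = 4 - √(-40) = 4 - 2*I*√10 ≈ 4.0 - 6.3246*I)
v = 1 - 2*I*√10 (v = -3 + (4 - 2*I*√10) = 1 - 2*I*√10 ≈ 1.0 - 6.3246*I)
U(S) = 2*S/(623 + S) (U(S) = (S + S)/(S + 623) = (2*S)/(623 + S) = 2*S/(623 + S))
-45*v*79 - U(-21) = -45*(1 - 2*I*√10)*79 - 2*(-21)/(623 - 21) = (-45 + 90*I*√10)*79 - 2*(-21)/602 = (-3555 + 7110*I*√10) - 2*(-21)/602 = (-3555 + 7110*I*√10) - 1*(-3/43) = (-3555 + 7110*I*√10) + 3/43 = -152862/43 + 7110*I*√10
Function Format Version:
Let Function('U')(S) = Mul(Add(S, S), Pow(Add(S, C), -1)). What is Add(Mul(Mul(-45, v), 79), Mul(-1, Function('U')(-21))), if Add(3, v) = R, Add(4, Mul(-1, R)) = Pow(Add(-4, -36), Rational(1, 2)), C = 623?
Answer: Add(Rational(-152862, 43), Mul(7110, I, Pow(10, Rational(1, 2)))) ≈ Add(-3554.9, Mul(22484., I))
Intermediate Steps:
R = Add(4, Mul(-2, I, Pow(10, Rational(1, 2)))) (R = Add(4, Mul(-1, Pow(Add(-4, -36), Rational(1, 2)))) = Add(4, Mul(-1, Pow(-40, Rational(1, 2)))) = Add(4, Mul(-1, Mul(2, I, Pow(10, Rational(1, 2))))) = Add(4, Mul(-2, I, Pow(10, Rational(1, 2)))) ≈ Add(4.0000, Mul(-6.3246, I)))
v = Add(1, Mul(-2, I, Pow(10, Rational(1, 2)))) (v = Add(-3, Add(4, Mul(-2, I, Pow(10, Rational(1, 2))))) = Add(1, Mul(-2, I, Pow(10, Rational(1, 2)))) ≈ Add(1.0000, Mul(-6.3246, I)))
Function('U')(S) = Mul(2, S, Pow(Add(623, S), -1)) (Function('U')(S) = Mul(Add(S, S), Pow(Add(S, 623), -1)) = Mul(Mul(2, S), Pow(Add(623, S), -1)) = Mul(2, S, Pow(Add(623, S), -1)))
Add(Mul(Mul(-45, v), 79), Mul(-1, Function('U')(-21))) = Add(Mul(Mul(-45, Add(1, Mul(-2, I, Pow(10, Rational(1, 2))))), 79), Mul(-1, Mul(2, -21, Pow(Add(623, -21), -1)))) = Add(Mul(Add(-45, Mul(90, I, Pow(10, Rational(1, 2)))), 79), Mul(-1, Mul(2, -21, Pow(602, -1)))) = Add(Add(-3555, Mul(7110, I, Pow(10, Rational(1, 2)))), Mul(-1, Mul(2, -21, Rational(1, 602)))) = Add(Add(-3555, Mul(7110, I, Pow(10, Rational(1, 2)))), Mul(-1, Rational(-3, 43))) = Add(Add(-3555, Mul(7110, I, Pow(10, Rational(1, 2)))), Rational(3, 43)) = Add(Rational(-152862, 43), Mul(7110, I, Pow(10, Rational(1, 2))))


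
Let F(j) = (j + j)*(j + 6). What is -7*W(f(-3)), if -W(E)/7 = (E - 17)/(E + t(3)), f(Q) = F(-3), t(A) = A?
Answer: 343/3 ≈ 114.33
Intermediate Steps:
F(j) = 2*j*(6 + j) (F(j) = (2*j)*(6 + j) = 2*j*(6 + j))
f(Q) = -18 (f(Q) = 2*(-3)*(6 - 3) = 2*(-3)*3 = -18)
W(E) = -7*(-17 + E)/(3 + E) (W(E) = -7*(E - 17)/(E + 3) = -7*(-17 + E)/(3 + E))
-7*W(f(-3)) = -49*(17 - 1*(-18))/(3 - 18) = -49*(17 + 18)/(-15) = -49*(-1)*35/15 = -7*(-49/3) = 343/3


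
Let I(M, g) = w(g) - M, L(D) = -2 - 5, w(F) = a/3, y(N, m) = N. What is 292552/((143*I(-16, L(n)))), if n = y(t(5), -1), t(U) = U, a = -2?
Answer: 33756/253 ≈ 133.42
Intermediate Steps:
n = 5
w(F) = -⅔ (w(F) = -2/3 = -2*⅓ = -⅔)
L(D) = -7
I(M, g) = -⅔ - M
292552/((143*I(-16, L(n)))) = 292552/((143*(-⅔ - 1*(-16)))) = 292552/((143*(-⅔ + 16))) = 292552/((143*(46/3))) = 292552/(6578/3) = 292552*(3/6578) = 33756/253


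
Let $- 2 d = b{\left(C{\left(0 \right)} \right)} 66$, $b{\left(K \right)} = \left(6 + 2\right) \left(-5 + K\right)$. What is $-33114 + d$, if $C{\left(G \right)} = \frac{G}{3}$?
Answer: $-31794$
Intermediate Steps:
$C{\left(G \right)} = \frac{G}{3}$ ($C{\left(G \right)} = G \frac{1}{3} = \frac{G}{3}$)
$b{\left(K \right)} = -40 + 8 K$ ($b{\left(K \right)} = 8 \left(-5 + K\right) = -40 + 8 K$)
$d = 1320$ ($d = - \frac{\left(-40 + 8 \cdot \frac{1}{3} \cdot 0\right) 66}{2} = - \frac{\left(-40 + 8 \cdot 0\right) 66}{2} = - \frac{\left(-40 + 0\right) 66}{2} = - \frac{\left(-40\right) 66}{2} = \left(- \frac{1}{2}\right) \left(-2640\right) = 1320$)
$-33114 + d = -33114 + 1320 = -31794$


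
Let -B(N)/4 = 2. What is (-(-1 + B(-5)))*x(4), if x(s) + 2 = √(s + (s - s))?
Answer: 0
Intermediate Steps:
B(N) = -8 (B(N) = -4*2 = -8)
x(s) = -2 + √s (x(s) = -2 + √(s + (s - s)) = -2 + √(s + 0) = -2 + √s)
(-(-1 + B(-5)))*x(4) = (-(-1 - 8))*(-2 + √4) = (-1*(-9))*(-2 + 2) = 9*0 = 0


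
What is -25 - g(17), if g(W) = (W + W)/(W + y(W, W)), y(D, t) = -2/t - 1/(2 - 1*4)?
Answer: -15931/591 ≈ -26.956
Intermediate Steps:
y(D, t) = 1/2 - 2/t (y(D, t) = -2/t - 1/(2 - 4) = -2/t - 1/(-2) = -2/t - 1*(-1/2) = -2/t + 1/2 = 1/2 - 2/t)
g(W) = 2*W/(W + (-4 + W)/(2*W)) (g(W) = (W + W)/(W + (-4 + W)/(2*W)) = (2*W)/(W + (-4 + W)/(2*W)) = 2*W/(W + (-4 + W)/(2*W)))
-25 - g(17) = -25 - 4*17**2/(-4 + 17 + 2*17**2) = -25 - 4*289/(-4 + 17 + 2*289) = -25 - 4*289/(-4 + 17 + 578) = -25 - 4*289/591 = -25 - 1*1156/591 = -25 - 1156/591 = -15931/591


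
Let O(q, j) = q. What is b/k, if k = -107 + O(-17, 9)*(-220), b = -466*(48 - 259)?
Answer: 98326/3633 ≈ 27.065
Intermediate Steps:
b = 98326 (b = -466*(-211) = 98326)
k = 3633 (k = -107 - 17*(-220) = -107 + 3740 = 3633)
b/k = 98326/3633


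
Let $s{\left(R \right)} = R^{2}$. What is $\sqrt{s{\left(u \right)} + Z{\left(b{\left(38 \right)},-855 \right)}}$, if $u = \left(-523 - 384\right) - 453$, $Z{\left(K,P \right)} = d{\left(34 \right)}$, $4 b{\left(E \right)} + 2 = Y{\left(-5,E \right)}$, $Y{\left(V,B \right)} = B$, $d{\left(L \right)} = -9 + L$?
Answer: $5 \sqrt{73985} \approx 1360.0$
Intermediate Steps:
$b{\left(E \right)} = - \frac{1}{2} + \frac{E}{4}$
$Z{\left(K,P \right)} = 25$ ($Z{\left(K,P \right)} = -9 + 34 = 25$)
$u = -1360$ ($u = -907 - 453 = -1360$)
$\sqrt{s{\left(u \right)} + Z{\left(b{\left(38 \right)},-855 \right)}} = \sqrt{\left(-1360\right)^{2} + 25} = \sqrt{1849600 + 25} = \sqrt{1849625} = 5 \sqrt{73985}$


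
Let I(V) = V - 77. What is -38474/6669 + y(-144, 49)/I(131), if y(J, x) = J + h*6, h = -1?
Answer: -56999/6669 ≈ -8.5469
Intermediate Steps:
y(J, x) = -6 + J (y(J, x) = J - 1*6 = J - 6 = -6 + J)
I(V) = -77 + V
-38474/6669 + y(-144, 49)/I(131) = -38474/6669 + (-6 - 144)/(-77 + 131) = -38474*1/6669 - 150/54 = -38474/6669 - 150*1/54 = -38474/6669 - 25/9 = -56999/6669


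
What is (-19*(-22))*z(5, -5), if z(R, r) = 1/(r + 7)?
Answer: 209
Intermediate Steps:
z(R, r) = 1/(7 + r)
(-19*(-22))*z(5, -5) = (-19*(-22))/(7 - 5) = 418/2 = 418*(½) = 209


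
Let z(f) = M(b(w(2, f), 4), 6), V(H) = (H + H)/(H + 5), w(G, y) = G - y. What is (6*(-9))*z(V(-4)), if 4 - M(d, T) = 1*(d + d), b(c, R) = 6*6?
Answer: 3672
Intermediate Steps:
b(c, R) = 36
V(H) = 2*H/(5 + H) (V(H) = (2*H)/(5 + H) = 2*H/(5 + H))
M(d, T) = 4 - 2*d (M(d, T) = 4 - (d + d) = 4 - 2*d)
z(f) = -68 (z(f) = 4 - 2*36 = 4 - 72 = -68)
(6*(-9))*z(V(-4)) = (6*(-9))*(-68) = -54*(-68) = 3672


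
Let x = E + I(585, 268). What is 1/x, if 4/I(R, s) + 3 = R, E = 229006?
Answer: 291/66640748 ≈ 4.3667e-6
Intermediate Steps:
I(R, s) = 4/(-3 + R)
x = 66640748/291 (x = 229006 + 4/(-3 + 585) = 229006 + 4/582 = 229006 + 4*(1/582) = 229006 + 2/291 = 66640748/291 ≈ 2.2901e+5)
1/x = 1/(66640748/291) = 291/66640748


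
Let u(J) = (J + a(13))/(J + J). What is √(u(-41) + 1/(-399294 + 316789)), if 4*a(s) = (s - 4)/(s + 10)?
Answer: 3*√5367640011106170/311208860 ≈ 0.70625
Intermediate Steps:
a(s) = (-4 + s)/(4*(10 + s)) (a(s) = ((s - 4)/(s + 10))/4 = ((-4 + s)/(10 + s))/4 = (-4 + s)/(4*(10 + s)))
u(J) = (9/92 + J)/(2*J) (u(J) = (J + (-4 + 13)/(4*(10 + 13)))/(J + J) = (J + (¼)*9/23)/((2*J)) = (J + (¼)*(1/23)*9)*(1/(2*J)) = (J + 9/92)*(1/(2*J)) = (9/92 + J)*(1/(2*J)) = (9/92 + J)/(2*J))
√(u(-41) + 1/(-399294 + 316789)) = √((1/184)*(9 + 92*(-41))/(-41) + 1/(-399294 + 316789)) = √((1/184)*(-1/41)*(9 - 3772) + 1/(-82505)) = √((1/184)*(-1/41)*(-3763) - 1/82505) = √(3763/7544 - 1/82505) = √(310458771/622417720) = 3*√5367640011106170/311208860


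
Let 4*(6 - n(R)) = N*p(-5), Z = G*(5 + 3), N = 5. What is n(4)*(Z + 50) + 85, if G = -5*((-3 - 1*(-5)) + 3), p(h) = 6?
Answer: 310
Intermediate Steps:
G = -25 (G = -5*((-3 + 5) + 3) = -5*(2 + 3) = -5*5 = -25)
Z = -200 (Z = -25*(5 + 3) = -25*8 = -200)
n(R) = -3/2 (n(R) = 6 - 5*6/4 = 6 - ¼*30 = 6 - 15/2 = -3/2)
n(4)*(Z + 50) + 85 = -3*(-200 + 50)/2 + 85 = -3/2*(-150) + 85 = 225 + 85 = 310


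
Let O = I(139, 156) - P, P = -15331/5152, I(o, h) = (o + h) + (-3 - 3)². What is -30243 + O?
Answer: -154091293/5152 ≈ -29909.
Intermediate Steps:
I(o, h) = 36 + h + o (I(o, h) = (h + o) + (-6)² = (h + o) + 36 = 36 + h + o)
P = -15331/5152 (P = -15331*1/5152 = -15331/5152 ≈ -2.9757)
O = 1720643/5152 (O = (36 + 156 + 139) - 1*(-15331/5152) = 331 + 15331/5152 = 1720643/5152 ≈ 333.98)
-30243 + O = -30243 + 1720643/5152 = -154091293/5152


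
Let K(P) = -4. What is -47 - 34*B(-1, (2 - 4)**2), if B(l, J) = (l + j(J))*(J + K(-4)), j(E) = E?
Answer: -47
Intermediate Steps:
B(l, J) = (-4 + J)*(J + l) (B(l, J) = (l + J)*(J - 4) = (J + l)*(-4 + J) = (-4 + J)*(J + l))
-47 - 34*B(-1, (2 - 4)**2) = -47 - 34*(((2 - 4)**2)**2 - 4*(2 - 4)**2 - 4*(-1) + (2 - 4)**2*(-1)) = -47 - 34*(((-2)**2)**2 - 4*(-2)**2 + 4 + (-2)**2*(-1)) = -47 - 34*(4**2 - 4*4 + 4 + 4*(-1)) = -47 - 34*(16 - 16 + 4 - 4) = -47 - 34*0 = -47 + 0 = -47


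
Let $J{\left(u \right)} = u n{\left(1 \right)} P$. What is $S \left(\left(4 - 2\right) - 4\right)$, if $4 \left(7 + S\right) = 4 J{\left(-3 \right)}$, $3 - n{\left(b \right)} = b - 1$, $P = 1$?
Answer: $32$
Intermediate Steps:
$n{\left(b \right)} = 4 - b$ ($n{\left(b \right)} = 3 - \left(b - 1\right) = 3 - \left(-1 + b\right) = 4 - b$)
$J{\left(u \right)} = 3 u$ ($J{\left(u \right)} = u \left(4 - 1\right) 1 = u 3 \cdot 1 = 3 u 1 = 3 u$)
$S = -16$ ($S = -7 + \frac{4 \cdot 3 \left(-3\right)}{4} = -7 + \frac{4 \left(-9\right)}{4} = -7 + \frac{1}{4} \left(-36\right) = -7 - 9 = -16$)
$S \left(\left(4 - 2\right) - 4\right) = - 16 \left(\left(4 - 2\right) - 4\right) = - 16 \left(2 - 4\right) = \left(-16\right) \left(-2\right) = 32$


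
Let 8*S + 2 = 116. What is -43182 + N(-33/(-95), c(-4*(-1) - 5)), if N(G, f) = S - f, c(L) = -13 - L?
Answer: -172623/4 ≈ -43156.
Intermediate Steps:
S = 57/4 (S = -¼ + (⅛)*116 = -¼ + 29/2 = 57/4 ≈ 14.250)
N(G, f) = 57/4 - f
-43182 + N(-33/(-95), c(-4*(-1) - 5)) = -43182 + (57/4 - (-13 - (-4*(-1) - 5))) = -43182 + (57/4 - (-13 - (4 - 5))) = -43182 + (57/4 - (-13 - 1*(-1))) = -43182 + (57/4 - (-13 + 1)) = -43182 + (57/4 - 1*(-12)) = -43182 + (57/4 + 12) = -43182 + 105/4 = -172623/4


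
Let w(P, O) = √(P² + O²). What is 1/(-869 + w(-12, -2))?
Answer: -869/755013 - 2*√37/755013 ≈ -0.0011671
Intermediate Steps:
w(P, O) = √(O² + P²)
1/(-869 + w(-12, -2)) = 1/(-869 + √((-2)² + (-12)²)) = 1/(-869 + √(4 + 144)) = 1/(-869 + √148) = 1/(-869 + 2*√37)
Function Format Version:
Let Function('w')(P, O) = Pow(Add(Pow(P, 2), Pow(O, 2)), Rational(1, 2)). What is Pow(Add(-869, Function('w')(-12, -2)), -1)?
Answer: Add(Rational(-869, 755013), Mul(Rational(-2, 755013), Pow(37, Rational(1, 2)))) ≈ -0.0011671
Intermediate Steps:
Function('w')(P, O) = Pow(Add(Pow(O, 2), Pow(P, 2)), Rational(1, 2))
Pow(Add(-869, Function('w')(-12, -2)), -1) = Pow(Add(-869, Pow(Add(Pow(-2, 2), Pow(-12, 2)), Rational(1, 2))), -1) = Pow(Add(-869, Pow(Add(4, 144), Rational(1, 2))), -1) = Pow(Add(-869, Pow(148, Rational(1, 2))), -1) = Pow(Add(-869, Mul(2, Pow(37, Rational(1, 2)))), -1)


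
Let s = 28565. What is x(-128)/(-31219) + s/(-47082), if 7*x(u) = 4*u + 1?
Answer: -888333749/1469852958 ≈ -0.60437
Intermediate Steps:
x(u) = ⅐ + 4*u/7 (x(u) = (4*u + 1)/7 = (1 + 4*u)/7 = ⅐ + 4*u/7)
x(-128)/(-31219) + s/(-47082) = (⅐ + (4/7)*(-128))/(-31219) + 28565/(-47082) = (⅐ - 512/7)*(-1/31219) + 28565*(-1/47082) = -73*(-1/31219) - 28565/47082 = 73/31219 - 28565/47082 = -888333749/1469852958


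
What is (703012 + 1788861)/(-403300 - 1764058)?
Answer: -2491873/2167358 ≈ -1.1497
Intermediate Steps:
(703012 + 1788861)/(-403300 - 1764058) = 2491873/(-2167358) = 2491873*(-1/2167358) = -2491873/2167358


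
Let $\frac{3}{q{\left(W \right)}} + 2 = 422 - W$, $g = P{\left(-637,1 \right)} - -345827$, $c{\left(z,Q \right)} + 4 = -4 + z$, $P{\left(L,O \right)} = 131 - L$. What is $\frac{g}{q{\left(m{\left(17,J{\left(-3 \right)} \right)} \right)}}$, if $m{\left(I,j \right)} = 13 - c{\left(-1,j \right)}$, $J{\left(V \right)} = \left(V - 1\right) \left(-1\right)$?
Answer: $\frac{137944810}{3} \approx 4.5982 \cdot 10^{7}$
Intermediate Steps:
$J{\left(V \right)} = 1 - V$ ($J{\left(V \right)} = \left(-1 + V\right) \left(-1\right) = 1 - V$)
$c{\left(z,Q \right)} = -8 + z$ ($c{\left(z,Q \right)} = -4 + \left(-4 + z\right) = -8 + z$)
$m{\left(I,j \right)} = 22$ ($m{\left(I,j \right)} = 13 - \left(-8 - 1\right) = 13 - -9 = 13 + 9 = 22$)
$g = 346595$ ($g = \left(131 - -637\right) - -345827 = \left(131 + 637\right) + 345827 = 768 + 345827 = 346595$)
$q{\left(W \right)} = \frac{3}{420 - W}$ ($q{\left(W \right)} = \frac{3}{-2 - \left(-422 + W\right)} = \frac{3}{420 - W}$)
$\frac{g}{q{\left(m{\left(17,J{\left(-3 \right)} \right)} \right)}} = \frac{346595}{\left(-3\right) \frac{1}{-420 + 22}} = \frac{346595}{\left(-3\right) \frac{1}{-398}} = \frac{346595}{\left(-3\right) \left(- \frac{1}{398}\right)} = \frac{346595}{\frac{3}{398}} = 346595 \cdot \frac{398}{3} = \frac{137944810}{3}$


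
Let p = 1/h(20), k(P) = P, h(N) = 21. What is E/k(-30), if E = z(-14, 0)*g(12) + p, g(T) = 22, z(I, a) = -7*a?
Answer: -1/630 ≈ -0.0015873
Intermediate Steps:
p = 1/21 ≈ 0.047619
E = 1/21 (E = -7*0*22 + 1/21 = 0*22 + 1/21 = 0 + 1/21 = 1/21 ≈ 0.047619)
E/k(-30) = (1/21)/(-30) = (1/21)*(-1/30) = -1/630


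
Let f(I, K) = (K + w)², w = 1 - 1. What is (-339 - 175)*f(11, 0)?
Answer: 0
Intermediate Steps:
w = 0
f(I, K) = K² (f(I, K) = (K + 0)² = K²)
(-339 - 175)*f(11, 0) = (-339 - 175)*0² = -514*0 = 0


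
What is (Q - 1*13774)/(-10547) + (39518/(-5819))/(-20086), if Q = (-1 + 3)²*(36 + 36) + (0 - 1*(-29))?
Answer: 786638398342/616368968699 ≈ 1.2762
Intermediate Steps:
Q = 317 (Q = 2²*72 + (0 + 29) = 4*72 + 29 = 288 + 29 = 317)
(Q - 1*13774)/(-10547) + (39518/(-5819))/(-20086) = (317 - 1*13774)/(-10547) + (39518/(-5819))/(-20086) = (317 - 13774)*(-1/10547) + (39518*(-1/5819))*(-1/20086) = -13457*(-1/10547) - 39518/5819*(-1/20086) = 13457/10547 + 19759/58440217 = 786638398342/616368968699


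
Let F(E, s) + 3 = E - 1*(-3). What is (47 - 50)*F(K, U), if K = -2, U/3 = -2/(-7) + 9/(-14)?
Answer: 6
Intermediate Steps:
U = -15/14 (U = 3*(-2/(-7) + 9/(-14)) = 3*(-2*(-1/7) + 9*(-1/14)) = 3*(2/7 - 9/14) = 3*(-5/14) = -15/14 ≈ -1.0714)
F(E, s) = E (F(E, s) = -3 + (E - 1*(-3)) = -3 + (E + 3) = -3 + (3 + E) = E)
(47 - 50)*F(K, U) = (47 - 50)*(-2) = -3*(-2) = 6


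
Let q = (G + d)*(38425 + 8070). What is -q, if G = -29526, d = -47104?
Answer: 3562911850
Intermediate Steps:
q = -3562911850 (q = (-29526 - 47104)*(38425 + 8070) = -76630*46495 = -3562911850)
-q = -1*(-3562911850) = 3562911850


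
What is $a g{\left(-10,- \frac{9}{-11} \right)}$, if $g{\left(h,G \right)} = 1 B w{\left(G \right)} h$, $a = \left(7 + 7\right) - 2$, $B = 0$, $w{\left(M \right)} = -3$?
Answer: $0$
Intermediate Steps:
$a = 12$ ($a = 14 - 2 = 12$)
$g{\left(h,G \right)} = 0$ ($g{\left(h,G \right)} = 1 \cdot 0 \left(- 3 h\right) = 0 \left(- 3 h\right) = 0$)
$a g{\left(-10,- \frac{9}{-11} \right)} = 12 \cdot 0 = 0$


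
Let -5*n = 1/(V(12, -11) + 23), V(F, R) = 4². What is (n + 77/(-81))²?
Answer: 25321024/27720225 ≈ 0.91345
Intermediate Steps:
V(F, R) = 16
n = -1/195 (n = -1/(5*(16 + 23)) = -⅕/39 = -⅕*1/39 = -1/195 ≈ -0.0051282)
(n + 77/(-81))² = (-1/195 + 77/(-81))² = (-1/195 + 77*(-1/81))² = (-1/195 - 77/81)² = (-5032/5265)² = 25321024/27720225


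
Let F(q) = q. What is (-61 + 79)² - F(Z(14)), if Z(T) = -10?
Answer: 334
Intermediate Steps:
(-61 + 79)² - F(Z(14)) = (-61 + 79)² - 1*(-10) = 18² + 10 = 324 + 10 = 334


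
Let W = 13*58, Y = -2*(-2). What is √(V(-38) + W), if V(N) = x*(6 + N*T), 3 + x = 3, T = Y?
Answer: √754 ≈ 27.459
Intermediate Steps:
Y = 4
T = 4
x = 0 (x = -3 + 3 = 0)
V(N) = 0 (V(N) = 0*(6 + N*4) = 0*(6 + 4*N) = 0)
W = 754
√(V(-38) + W) = √(0 + 754) = √754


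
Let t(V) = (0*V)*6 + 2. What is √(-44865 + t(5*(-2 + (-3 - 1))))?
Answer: I*√44863 ≈ 211.81*I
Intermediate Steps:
t(V) = 2 (t(V) = 0*6 + 2 = 0 + 2 = 2)
√(-44865 + t(5*(-2 + (-3 - 1)))) = √(-44865 + 2) = √(-44863) = I*√44863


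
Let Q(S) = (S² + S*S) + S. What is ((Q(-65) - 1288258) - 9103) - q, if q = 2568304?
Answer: -3857280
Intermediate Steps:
Q(S) = S + 2*S² (Q(S) = (S² + S²) + S = 2*S² + S = S + 2*S²)
((Q(-65) - 1288258) - 9103) - q = ((-65*(1 + 2*(-65)) - 1288258) - 9103) - 1*2568304 = ((-65*(1 - 130) - 1288258) - 9103) - 2568304 = ((-65*(-129) - 1288258) - 9103) - 2568304 = ((8385 - 1288258) - 9103) - 2568304 = (-1279873 - 9103) - 2568304 = -1288976 - 2568304 = -3857280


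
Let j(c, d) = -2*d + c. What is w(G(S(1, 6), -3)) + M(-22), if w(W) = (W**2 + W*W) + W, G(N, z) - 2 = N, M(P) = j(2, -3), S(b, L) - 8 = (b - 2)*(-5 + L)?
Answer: 179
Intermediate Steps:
S(b, L) = 8 + (-5 + L)*(-2 + b) (S(b, L) = 8 + (b - 2)*(-5 + L) = 8 + (-2 + b)*(-5 + L) = 8 + (-5 + L)*(-2 + b))
j(c, d) = c - 2*d
M(P) = 8 (M(P) = 2 - 2*(-3) = 2 + 6 = 8)
G(N, z) = 2 + N
w(W) = W + 2*W**2 (w(W) = (W**2 + W**2) + W = 2*W**2 + W = W + 2*W**2)
w(G(S(1, 6), -3)) + M(-22) = (2 + (18 - 5*1 - 2*6 + 6*1))*(1 + 2*(2 + (18 - 5*1 - 2*6 + 6*1))) + 8 = (2 + (18 - 5 - 12 + 6))*(1 + 2*(2 + (18 - 5 - 12 + 6))) + 8 = (2 + 7)*(1 + 2*(2 + 7)) + 8 = 9*(1 + 2*9) + 8 = 9*(1 + 18) + 8 = 9*19 + 8 = 171 + 8 = 179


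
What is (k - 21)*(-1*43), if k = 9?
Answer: 516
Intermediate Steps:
(k - 21)*(-1*43) = (9 - 21)*(-1*43) = -12*(-43) = 516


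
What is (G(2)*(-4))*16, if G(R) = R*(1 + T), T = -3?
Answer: 256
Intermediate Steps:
G(R) = -2*R (G(R) = R*(1 - 3) = R*(-2) = -2*R)
(G(2)*(-4))*16 = (-2*2*(-4))*16 = -4*(-4)*16 = 16*16 = 256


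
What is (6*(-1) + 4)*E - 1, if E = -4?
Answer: 7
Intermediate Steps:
(6*(-1) + 4)*E - 1 = (6*(-1) + 4)*(-4) - 1 = (-6 + 4)*(-4) - 1 = -2*(-4) - 1 = 8 - 1 = 7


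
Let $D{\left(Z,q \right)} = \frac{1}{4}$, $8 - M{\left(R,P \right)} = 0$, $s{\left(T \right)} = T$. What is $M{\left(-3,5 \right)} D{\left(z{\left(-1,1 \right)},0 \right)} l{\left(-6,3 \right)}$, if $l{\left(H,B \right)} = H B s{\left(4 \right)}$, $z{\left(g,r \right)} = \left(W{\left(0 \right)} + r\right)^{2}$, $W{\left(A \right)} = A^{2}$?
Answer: $-144$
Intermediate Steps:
$M{\left(R,P \right)} = 8$ ($M{\left(R,P \right)} = 8 - 0 = 8 + 0 = 8$)
$z{\left(g,r \right)} = r^{2}$ ($z{\left(g,r \right)} = \left(0^{2} + r\right)^{2} = \left(0 + r\right)^{2} = r^{2}$)
$D{\left(Z,q \right)} = \frac{1}{4}$
$l{\left(H,B \right)} = 4 B H$ ($l{\left(H,B \right)} = H B 4 = B H 4 = 4 B H$)
$M{\left(-3,5 \right)} D{\left(z{\left(-1,1 \right)},0 \right)} l{\left(-6,3 \right)} = 8 \cdot \frac{1}{4} \cdot 4 \cdot 3 \left(-6\right) = 2 \left(-72\right) = -144$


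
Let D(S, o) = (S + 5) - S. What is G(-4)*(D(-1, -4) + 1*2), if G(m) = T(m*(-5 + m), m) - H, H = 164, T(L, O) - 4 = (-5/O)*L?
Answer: -805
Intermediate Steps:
T(L, O) = 4 - 5*L/O (T(L, O) = 4 + (-5/O)*L = 4 - 5*L/O)
D(S, o) = 5 (D(S, o) = (5 + S) - S = 5)
G(m) = -135 - 5*m (G(m) = (4 - 5*m*(-5 + m)/m) - 1*164 = (4 + (25 - 5*m)) - 164 = (29 - 5*m) - 164 = -135 - 5*m)
G(-4)*(D(-1, -4) + 1*2) = (-135 - 5*(-4))*(5 + 1*2) = (-135 + 20)*(5 + 2) = -115*7 = -805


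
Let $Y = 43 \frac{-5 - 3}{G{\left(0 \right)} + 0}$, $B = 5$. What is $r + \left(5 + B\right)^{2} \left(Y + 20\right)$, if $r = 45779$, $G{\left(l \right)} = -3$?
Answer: $\frac{177737}{3} \approx 59246.0$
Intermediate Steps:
$Y = \frac{344}{3}$ ($Y = 43 \frac{-5 - 3}{-3 + 0} = 43 \left(- \frac{8}{-3}\right) = 43 \left(\left(-8\right) \left(- \frac{1}{3}\right)\right) = 43 \cdot \frac{8}{3} = \frac{344}{3} \approx 114.67$)
$r + \left(5 + B\right)^{2} \left(Y + 20\right) = 45779 + \left(5 + 5\right)^{2} \left(\frac{344}{3} + 20\right) = 45779 + 10^{2} \cdot \frac{404}{3} = 45779 + 100 \cdot \frac{404}{3} = 45779 + \frac{40400}{3} = \frac{177737}{3}$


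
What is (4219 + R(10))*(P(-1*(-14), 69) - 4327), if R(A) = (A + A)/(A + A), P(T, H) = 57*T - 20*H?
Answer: -20715980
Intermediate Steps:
P(T, H) = -20*H + 57*T
R(A) = 1 (R(A) = (2*A)/((2*A)) = (2*A)*(1/(2*A)) = 1)
(4219 + R(10))*(P(-1*(-14), 69) - 4327) = (4219 + 1)*((-20*69 + 57*(-1*(-14))) - 4327) = 4220*((-1380 + 57*14) - 4327) = 4220*((-1380 + 798) - 4327) = 4220*(-582 - 4327) = 4220*(-4909) = -20715980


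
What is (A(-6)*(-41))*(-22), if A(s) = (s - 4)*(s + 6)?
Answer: 0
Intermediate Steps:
A(s) = (-4 + s)*(6 + s)
(A(-6)*(-41))*(-22) = ((-24 + (-6)**2 + 2*(-6))*(-41))*(-22) = ((-24 + 36 - 12)*(-41))*(-22) = (0*(-41))*(-22) = 0*(-22) = 0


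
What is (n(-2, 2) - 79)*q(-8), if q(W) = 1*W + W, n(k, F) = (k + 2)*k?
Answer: 1264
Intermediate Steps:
n(k, F) = k*(2 + k) (n(k, F) = (2 + k)*k = k*(2 + k))
q(W) = 2*W (q(W) = W + W = 2*W)
(n(-2, 2) - 79)*q(-8) = (-2*(2 - 2) - 79)*(2*(-8)) = (-2*0 - 79)*(-16) = (0 - 79)*(-16) = -79*(-16) = 1264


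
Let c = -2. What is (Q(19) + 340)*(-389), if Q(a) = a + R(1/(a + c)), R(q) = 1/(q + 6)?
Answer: -14390666/103 ≈ -1.3972e+5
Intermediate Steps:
R(q) = 1/(6 + q)
Q(a) = a + 1/(6 + 1/(-2 + a)) (Q(a) = a + 1/(6 + 1/(a - 2)) = a + 1/(6 + 1/(-2 + a)))
(Q(19) + 340)*(-389) = ((-2 + 19 + 19*(-11 + 6*19))/(-11 + 6*19) + 340)*(-389) = ((-2 + 19 + 19*(-11 + 114))/(-11 + 114) + 340)*(-389) = ((-2 + 19 + 19*103)/103 + 340)*(-389) = ((-2 + 19 + 1957)/103 + 340)*(-389) = ((1/103)*1974 + 340)*(-389) = (1974/103 + 340)*(-389) = (36994/103)*(-389) = -14390666/103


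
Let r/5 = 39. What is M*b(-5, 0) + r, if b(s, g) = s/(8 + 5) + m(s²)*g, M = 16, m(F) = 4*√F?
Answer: 2455/13 ≈ 188.85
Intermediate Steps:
r = 195 (r = 5*39 = 195)
b(s, g) = s/13 + 4*g*√(s²) (b(s, g) = s/(8 + 5) + (4*√(s²))*g = s/13 + 4*g*√(s²))
M*b(-5, 0) + r = 16*((1/13)*(-5) + 4*0*√((-5)²)) + 195 = 16*(-5/13 + 4*0*√25) + 195 = 16*(-5/13 + 4*0*5) + 195 = 16*(-5/13 + 0) + 195 = 16*(-5/13) + 195 = -80/13 + 195 = 2455/13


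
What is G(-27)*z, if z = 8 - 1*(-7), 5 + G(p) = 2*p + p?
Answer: -1290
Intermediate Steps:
G(p) = -5 + 3*p (G(p) = -5 + (2*p + p) = -5 + 3*p)
z = 15 (z = 8 + 7 = 15)
G(-27)*z = (-5 + 3*(-27))*15 = (-5 - 81)*15 = -86*15 = -1290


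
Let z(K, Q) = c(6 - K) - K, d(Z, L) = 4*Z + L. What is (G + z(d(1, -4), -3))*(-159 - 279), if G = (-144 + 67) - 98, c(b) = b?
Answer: 74022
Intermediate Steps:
G = -175 (G = -77 - 98 = -175)
d(Z, L) = L + 4*Z
z(K, Q) = 6 - 2*K (z(K, Q) = (6 - K) - K = 6 - 2*K)
(G + z(d(1, -4), -3))*(-159 - 279) = (-175 + (6 - 2*(-4 + 4*1)))*(-159 - 279) = (-175 + (6 - 2*(-4 + 4)))*(-438) = (-175 + (6 - 2*0))*(-438) = (-175 + (6 + 0))*(-438) = (-175 + 6)*(-438) = -169*(-438) = 74022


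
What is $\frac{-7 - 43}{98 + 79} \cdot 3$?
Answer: $- \frac{50}{59} \approx -0.84746$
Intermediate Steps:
$\frac{-7 - 43}{98 + 79} \cdot 3 = - \frac{50}{177} \cdot 3 = \left(-50\right) \frac{1}{177} \cdot 3 = \left(- \frac{50}{177}\right) 3 = - \frac{50}{59}$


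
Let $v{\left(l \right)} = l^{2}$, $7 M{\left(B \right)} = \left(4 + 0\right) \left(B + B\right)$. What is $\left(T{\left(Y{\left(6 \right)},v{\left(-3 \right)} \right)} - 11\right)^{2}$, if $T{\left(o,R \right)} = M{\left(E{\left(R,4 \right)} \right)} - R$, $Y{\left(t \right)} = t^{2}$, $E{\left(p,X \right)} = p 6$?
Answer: $\frac{85264}{49} \approx 1740.1$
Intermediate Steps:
$E{\left(p,X \right)} = 6 p$
$M{\left(B \right)} = \frac{8 B}{7}$ ($M{\left(B \right)} = \frac{\left(4 + 0\right) \left(B + B\right)}{7} = \frac{4 \cdot 2 B}{7} = \frac{8 B}{7}$)
$T{\left(o,R \right)} = \frac{41 R}{7}$ ($T{\left(o,R \right)} = \frac{8 \cdot 6 R}{7} - R = \frac{48 R}{7} - R = \frac{41 R}{7}$)
$\left(T{\left(Y{\left(6 \right)},v{\left(-3 \right)} \right)} - 11\right)^{2} = \left(\frac{41 \left(-3\right)^{2}}{7} - 11\right)^{2} = \left(\frac{41}{7} \cdot 9 - 11\right)^{2} = \left(\frac{369}{7} - 11\right)^{2} = \left(\frac{292}{7}\right)^{2} = \frac{85264}{49}$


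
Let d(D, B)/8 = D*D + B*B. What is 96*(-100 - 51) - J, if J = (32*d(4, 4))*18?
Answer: -161952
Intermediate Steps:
d(D, B) = 8*B**2 + 8*D**2 (d(D, B) = 8*(D*D + B*B) = 8*(D**2 + B**2) = 8*(B**2 + D**2) = 8*B**2 + 8*D**2)
J = 147456 (J = (32*(8*4**2 + 8*4**2))*18 = (32*(8*16 + 8*16))*18 = (32*(128 + 128))*18 = (32*256)*18 = 8192*18 = 147456)
96*(-100 - 51) - J = 96*(-100 - 51) - 1*147456 = 96*(-151) - 147456 = -14496 - 147456 = -161952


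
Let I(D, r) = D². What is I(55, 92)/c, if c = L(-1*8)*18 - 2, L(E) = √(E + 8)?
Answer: -3025/2 ≈ -1512.5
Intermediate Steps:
L(E) = √(8 + E)
c = -2 (c = √(8 - 1*8)*18 - 2 = √(8 - 8)*18 - 2 = √0*18 - 2 = 0*18 - 2 = 0 - 2 = -2)
I(55, 92)/c = 55²/(-2) = 3025*(-½) = -3025/2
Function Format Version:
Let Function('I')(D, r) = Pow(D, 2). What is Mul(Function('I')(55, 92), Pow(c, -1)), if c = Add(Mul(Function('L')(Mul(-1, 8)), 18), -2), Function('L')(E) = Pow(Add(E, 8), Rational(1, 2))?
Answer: Rational(-3025, 2) ≈ -1512.5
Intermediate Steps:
Function('L')(E) = Pow(Add(8, E), Rational(1, 2))
c = -2 (c = Add(Mul(Pow(Add(8, Mul(-1, 8)), Rational(1, 2)), 18), -2) = Add(Mul(Pow(Add(8, -8), Rational(1, 2)), 18), -2) = Add(Mul(Pow(0, Rational(1, 2)), 18), -2) = Add(Mul(0, 18), -2) = Add(0, -2) = -2)
Mul(Function('I')(55, 92), Pow(c, -1)) = Mul(Pow(55, 2), Pow(-2, -1)) = Mul(3025, Rational(-1, 2)) = Rational(-3025, 2)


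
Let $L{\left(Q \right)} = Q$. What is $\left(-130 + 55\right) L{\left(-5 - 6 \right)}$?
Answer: $825$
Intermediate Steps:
$\left(-130 + 55\right) L{\left(-5 - 6 \right)} = \left(-130 + 55\right) \left(-5 - 6\right) = \left(-75\right) \left(-11\right) = 825$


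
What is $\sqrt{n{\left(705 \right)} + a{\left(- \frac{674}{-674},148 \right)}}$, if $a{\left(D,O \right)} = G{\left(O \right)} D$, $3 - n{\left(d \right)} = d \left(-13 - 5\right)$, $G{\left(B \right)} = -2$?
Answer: $7 \sqrt{259} \approx 112.65$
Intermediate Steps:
$n{\left(d \right)} = 3 + 18 d$ ($n{\left(d \right)} = 3 - d \left(-13 - 5\right) = 3 - d \left(-18\right) = 3 - - 18 d = 3 + 18 d$)
$a{\left(D,O \right)} = - 2 D$
$\sqrt{n{\left(705 \right)} + a{\left(- \frac{674}{-674},148 \right)}} = \sqrt{\left(3 + 18 \cdot 705\right) - 2 \left(- \frac{674}{-674}\right)} = \sqrt{\left(3 + 12690\right) - 2 \left(\left(-674\right) \left(- \frac{1}{674}\right)\right)} = \sqrt{12693 - 2} = \sqrt{12691} = 7 \sqrt{259}$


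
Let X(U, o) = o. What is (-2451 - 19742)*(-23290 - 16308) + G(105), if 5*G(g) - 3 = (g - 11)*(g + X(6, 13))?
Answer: 878800633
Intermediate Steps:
G(g) = ⅗ + (-11 + g)*(13 + g)/5 (G(g) = ⅗ + ((g - 11)*(g + 13))/5 = ⅗ + ((-11 + g)*(13 + g))/5 = ⅗ + (-11 + g)*(13 + g)/5)
(-2451 - 19742)*(-23290 - 16308) + G(105) = (-2451 - 19742)*(-23290 - 16308) + (-28 + (⅕)*105² + (⅖)*105) = -22193*(-39598) + (-28 + (⅕)*11025 + 42) = 878798414 + (-28 + 2205 + 42) = 878798414 + 2219 = 878800633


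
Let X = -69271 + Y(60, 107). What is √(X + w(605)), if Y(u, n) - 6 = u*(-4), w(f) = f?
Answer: 10*I*√689 ≈ 262.49*I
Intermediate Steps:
Y(u, n) = 6 - 4*u (Y(u, n) = 6 + u*(-4) = 6 - 4*u)
X = -69505 (X = -69271 + (6 - 4*60) = -69271 + (6 - 240) = -69271 - 234 = -69505)
√(X + w(605)) = √(-69505 + 605) = √(-68900) = 10*I*√689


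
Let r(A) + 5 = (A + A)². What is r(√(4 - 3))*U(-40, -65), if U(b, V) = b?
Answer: 40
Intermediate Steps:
r(A) = -5 + 4*A² (r(A) = -5 + (A + A)² = -5 + (2*A)² = -5 + 4*A²)
r(√(4 - 3))*U(-40, -65) = (-5 + 4*(√(4 - 3))²)*(-40) = (-5 + 4*(√1)²)*(-40) = (-5 + 4*1²)*(-40) = (-5 + 4*1)*(-40) = (-5 + 4)*(-40) = -1*(-40) = 40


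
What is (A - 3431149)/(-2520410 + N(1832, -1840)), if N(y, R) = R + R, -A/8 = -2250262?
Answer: -14570947/2524090 ≈ -5.7728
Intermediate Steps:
A = 18002096 (A = -8*(-2250262) = 18002096)
N(y, R) = 2*R
(A - 3431149)/(-2520410 + N(1832, -1840)) = (18002096 - 3431149)/(-2520410 + 2*(-1840)) = 14570947/(-2520410 - 3680) = 14570947/(-2524090) = 14570947*(-1/2524090) = -14570947/2524090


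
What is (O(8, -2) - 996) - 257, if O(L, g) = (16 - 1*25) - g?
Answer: -1260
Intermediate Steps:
O(L, g) = -9 - g (O(L, g) = (16 - 25) - g = -9 - g)
(O(8, -2) - 996) - 257 = ((-9 - 1*(-2)) - 996) - 257 = ((-9 + 2) - 996) - 257 = (-7 - 996) - 257 = -1003 - 257 = -1260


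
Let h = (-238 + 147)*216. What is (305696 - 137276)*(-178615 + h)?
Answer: -33392801820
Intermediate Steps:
h = -19656 (h = -91*216 = -19656)
(305696 - 137276)*(-178615 + h) = (305696 - 137276)*(-178615 - 19656) = 168420*(-198271) = -33392801820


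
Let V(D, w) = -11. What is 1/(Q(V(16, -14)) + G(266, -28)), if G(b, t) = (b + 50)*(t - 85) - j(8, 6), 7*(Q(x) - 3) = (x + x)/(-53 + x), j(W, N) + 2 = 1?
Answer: -224/7997685 ≈ -2.8008e-5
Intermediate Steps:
j(W, N) = -1 (j(W, N) = -2 + 1 = -1)
Q(x) = 3 + 2*x/(7*(-53 + x)) (Q(x) = 3 + ((x + x)/(-53 + x))/7 = 3 + ((2*x)/(-53 + x))/7 = 3 + (2*x/(-53 + x))/7 = 3 + 2*x/(7*(-53 + x)))
G(b, t) = 1 + (-85 + t)*(50 + b) (G(b, t) = (b + 50)*(t - 85) - 1*(-1) = (50 + b)*(-85 + t) + 1 = (-85 + t)*(50 + b) + 1 = 1 + (-85 + t)*(50 + b))
1/(Q(V(16, -14)) + G(266, -28)) = 1/((-1113 + 23*(-11))/(7*(-53 - 11)) + (-4249 - 85*266 + 50*(-28) + 266*(-28))) = 1/((⅐)*(-1113 - 253)/(-64) + (-4249 - 22610 - 1400 - 7448)) = 1/((⅐)*(-1/64)*(-1366) - 35707) = 1/(683/224 - 35707) = 1/(-7997685/224) = -224/7997685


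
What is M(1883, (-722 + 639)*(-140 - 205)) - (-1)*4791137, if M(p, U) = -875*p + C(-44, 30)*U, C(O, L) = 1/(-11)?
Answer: 34549997/11 ≈ 3.1409e+6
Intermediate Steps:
C(O, L) = -1/11
M(p, U) = -875*p - U/11
M(1883, (-722 + 639)*(-140 - 205)) - (-1)*4791137 = (-875*1883 - (-722 + 639)*(-140 - 205)/11) - (-1)*4791137 = (-1647625 - (-83)*(-345)/11) - 1*(-4791137) = (-1647625 - 1/11*28635) + 4791137 = (-1647625 - 28635/11) + 4791137 = -18152510/11 + 4791137 = 34549997/11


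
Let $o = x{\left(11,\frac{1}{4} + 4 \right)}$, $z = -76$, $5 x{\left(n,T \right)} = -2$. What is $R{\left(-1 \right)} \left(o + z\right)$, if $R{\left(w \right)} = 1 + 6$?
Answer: $- \frac{2674}{5} \approx -534.8$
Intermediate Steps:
$R{\left(w \right)} = 7$
$x{\left(n,T \right)} = - \frac{2}{5}$ ($x{\left(n,T \right)} = \frac{1}{5} \left(-2\right) = - \frac{2}{5}$)
$o = - \frac{2}{5} \approx -0.4$
$R{\left(-1 \right)} \left(o + z\right) = 7 \left(- \frac{2}{5} - 76\right) = 7 \left(- \frac{382}{5}\right) = - \frac{2674}{5}$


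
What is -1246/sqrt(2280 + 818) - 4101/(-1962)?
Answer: 1367/654 - 623*sqrt(3098)/1549 ≈ -20.296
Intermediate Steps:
-1246/sqrt(2280 + 818) - 4101/(-1962) = -1246*sqrt(3098)/3098 - 4101*(-1/1962) = -623*sqrt(3098)/1549 + 1367/654 = 1367/654 - 623*sqrt(3098)/1549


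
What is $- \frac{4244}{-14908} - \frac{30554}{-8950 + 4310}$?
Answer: $\frac{59398899}{8646640} \approx 6.8696$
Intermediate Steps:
$- \frac{4244}{-14908} - \frac{30554}{-8950 + 4310} = \left(-4244\right) \left(- \frac{1}{14908}\right) - \frac{30554}{-4640} = \frac{1061}{3727} - - \frac{15277}{2320} = \frac{1061}{3727} + \frac{15277}{2320} = \frac{59398899}{8646640}$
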